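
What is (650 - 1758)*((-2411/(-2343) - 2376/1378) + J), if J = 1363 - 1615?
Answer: 451989441572/1614327 ≈ 2.7999e+5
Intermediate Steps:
J = -252
(650 - 1758)*((-2411/(-2343) - 2376/1378) + J) = (650 - 1758)*((-2411/(-2343) - 2376/1378) - 252) = -1108*((-2411*(-1/2343) - 2376*1/1378) - 252) = -1108*((2411/2343 - 1188/689) - 252) = -1108*(-1122305/1614327 - 252) = -1108*(-407932709/1614327) = 451989441572/1614327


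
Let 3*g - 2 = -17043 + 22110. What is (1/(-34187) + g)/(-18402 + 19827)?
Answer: 6931756/5845977 ≈ 1.1857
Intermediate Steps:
g = 5069/3 (g = ⅔ + (-17043 + 22110)/3 = ⅔ + (⅓)*5067 = ⅔ + 1689 = 5069/3 ≈ 1689.7)
(1/(-34187) + g)/(-18402 + 19827) = (1/(-34187) + 5069/3)/(-18402 + 19827) = (-1/34187 + 5069/3)/1425 = (173293900/102561)*(1/1425) = 6931756/5845977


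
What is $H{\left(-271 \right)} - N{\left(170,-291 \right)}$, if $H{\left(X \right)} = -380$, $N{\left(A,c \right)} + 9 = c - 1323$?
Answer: $1243$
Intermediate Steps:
$N{\left(A,c \right)} = -1332 + c$ ($N{\left(A,c \right)} = -9 + \left(c - 1323\right) = -9 + \left(-1323 + c\right) = -1332 + c$)
$H{\left(-271 \right)} - N{\left(170,-291 \right)} = -380 - \left(-1332 - 291\right) = -380 - -1623 = -380 + 1623 = 1243$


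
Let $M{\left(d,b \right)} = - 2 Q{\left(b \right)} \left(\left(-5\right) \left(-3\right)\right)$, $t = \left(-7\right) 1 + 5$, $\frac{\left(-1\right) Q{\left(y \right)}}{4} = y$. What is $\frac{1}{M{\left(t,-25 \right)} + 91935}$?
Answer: $\frac{1}{88935} \approx 1.1244 \cdot 10^{-5}$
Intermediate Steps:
$Q{\left(y \right)} = - 4 y$
$t = -2$ ($t = -7 + 5 = -2$)
$M{\left(d,b \right)} = 120 b$ ($M{\left(d,b \right)} = - 2 \left(- 4 b\right) \left(\left(-5\right) \left(-3\right)\right) = 8 b 15 = 120 b$)
$\frac{1}{M{\left(t,-25 \right)} + 91935} = \frac{1}{120 \left(-25\right) + 91935} = \frac{1}{-3000 + 91935} = \frac{1}{88935}$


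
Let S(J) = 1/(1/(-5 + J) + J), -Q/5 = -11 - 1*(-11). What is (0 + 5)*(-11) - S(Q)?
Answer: -50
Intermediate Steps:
Q = 0 (Q = -5*(-11 - 1*(-11)) = -5*(-11 + 11) = -5*0 = 0)
S(J) = 1/(J + 1/(-5 + J))
(0 + 5)*(-11) - S(Q) = (0 + 5)*(-11) - (-5 + 0)/(1 + 0² - 5*0) = 5*(-11) - (-5)/(1 + 0 + 0) = -55 - (-5)/1 = -55 - (-5) = -55 - 1*(-5) = -55 + 5 = -50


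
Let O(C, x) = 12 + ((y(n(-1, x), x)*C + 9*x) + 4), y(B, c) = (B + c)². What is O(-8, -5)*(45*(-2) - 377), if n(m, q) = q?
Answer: 387143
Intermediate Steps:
O(C, x) = 16 + 9*x + 4*C*x² (O(C, x) = 12 + (((x + x)²*C + 9*x) + 4) = 12 + (((2*x)²*C + 9*x) + 4) = 12 + (((4*x²)*C + 9*x) + 4) = 12 + ((4*C*x² + 9*x) + 4) = 12 + ((9*x + 4*C*x²) + 4) = 12 + (4 + 9*x + 4*C*x²) = 16 + 9*x + 4*C*x²)
O(-8, -5)*(45*(-2) - 377) = (16 + 9*(-5) + 4*(-8)*(-5)²)*(45*(-2) - 377) = (16 - 45 + 4*(-8)*25)*(-90 - 377) = (16 - 45 - 800)*(-467) = -829*(-467) = 387143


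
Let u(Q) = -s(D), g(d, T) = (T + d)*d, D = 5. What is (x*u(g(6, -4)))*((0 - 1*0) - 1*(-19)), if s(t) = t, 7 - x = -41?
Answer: -4560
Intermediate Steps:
x = 48 (x = 7 - 1*(-41) = 7 + 41 = 48)
g(d, T) = d*(T + d)
u(Q) = -5 (u(Q) = -1*5 = -5)
(x*u(g(6, -4)))*((0 - 1*0) - 1*(-19)) = (48*(-5))*((0 - 1*0) - 1*(-19)) = -240*((0 + 0) + 19) = -240*(0 + 19) = -240*19 = -4560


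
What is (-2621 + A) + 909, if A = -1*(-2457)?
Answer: 745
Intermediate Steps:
A = 2457
(-2621 + A) + 909 = (-2621 + 2457) + 909 = -164 + 909 = 745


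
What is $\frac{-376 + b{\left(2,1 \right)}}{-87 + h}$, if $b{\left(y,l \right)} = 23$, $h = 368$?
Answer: $- \frac{353}{281} \approx -1.2562$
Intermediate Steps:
$\frac{-376 + b{\left(2,1 \right)}}{-87 + h} = \frac{-376 + 23}{-87 + 368} = - \frac{353}{281}$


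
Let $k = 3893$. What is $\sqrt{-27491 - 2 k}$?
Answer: $i \sqrt{35277} \approx 187.82 i$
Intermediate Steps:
$\sqrt{-27491 - 2 k} = \sqrt{-27491 - 7786} = \sqrt{-35277} = i \sqrt{35277}$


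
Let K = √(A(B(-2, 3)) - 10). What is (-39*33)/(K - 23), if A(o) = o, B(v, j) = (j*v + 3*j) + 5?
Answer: 3289/59 + 143*I*√2/59 ≈ 55.746 + 3.4277*I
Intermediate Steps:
B(v, j) = 5 + 3*j + j*v (B(v, j) = (3*j + j*v) + 5 = 5 + 3*j + j*v)
K = I*√2 (K = √((5 + 3*3 + 3*(-2)) - 10) = √((5 + 9 - 6) - 10) = √(8 - 10) = √(-2) = I*√2 ≈ 1.4142*I)
(-39*33)/(K - 23) = (-39*33)/(I*√2 - 23) = -1287/(-23 + I*√2)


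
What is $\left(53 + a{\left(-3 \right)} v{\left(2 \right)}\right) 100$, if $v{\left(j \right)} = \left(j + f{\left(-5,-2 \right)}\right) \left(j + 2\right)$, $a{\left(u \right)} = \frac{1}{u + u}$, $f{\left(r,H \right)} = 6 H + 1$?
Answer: $5900$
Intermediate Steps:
$f{\left(r,H \right)} = 1 + 6 H$
$a{\left(u \right)} = \frac{1}{2 u}$
$v{\left(j \right)} = \left(-11 + j\right) \left(2 + j\right)$ ($v{\left(j \right)} = \left(j + \left(1 + 6 \left(-2\right)\right)\right) \left(j + 2\right) = \left(j + \left(1 - 12\right)\right) \left(2 + j\right) = \left(j - 11\right) \left(2 + j\right) = \left(-11 + j\right) \left(2 + j\right)$)
$\left(53 + a{\left(-3 \right)} v{\left(2 \right)}\right) 100 = \left(53 + \frac{1}{2 \left(-3\right)} \left(-22 + 2^{2} - 18\right)\right) 100 = \left(53 + \frac{1}{2} \left(- \frac{1}{3}\right) \left(-22 + 4 - 18\right)\right) 100 = \left(53 - -6\right) 100 = \left(53 + 6\right) 100 = 59 \cdot 100 = 5900$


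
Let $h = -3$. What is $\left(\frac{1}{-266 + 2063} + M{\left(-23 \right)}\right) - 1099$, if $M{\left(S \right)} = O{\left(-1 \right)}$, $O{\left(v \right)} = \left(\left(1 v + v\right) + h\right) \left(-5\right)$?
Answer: $- \frac{1929977}{1797} \approx -1074.0$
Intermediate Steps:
$O{\left(v \right)} = 15 - 10 v$ ($O{\left(v \right)} = \left(\left(1 v + v\right) - 3\right) \left(-5\right) = \left(\left(v + v\right) - 3\right) \left(-5\right) = \left(2 v - 3\right) \left(-5\right) = \left(-3 + 2 v\right) \left(-5\right) = 15 - 10 v$)
$M{\left(S \right)} = 25$ ($M{\left(S \right)} = 15 - -10 = 15 + 10 = 25$)
$\left(\frac{1}{-266 + 2063} + M{\left(-23 \right)}\right) - 1099 = \left(\frac{1}{-266 + 2063} + 25\right) - 1099 = \left(\frac{1}{1797} + 25\right) - 1099 = \frac{44926}{1797} - 1099 = - \frac{1929977}{1797}$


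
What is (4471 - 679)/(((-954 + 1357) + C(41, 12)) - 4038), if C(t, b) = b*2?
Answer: -3792/3611 ≈ -1.0501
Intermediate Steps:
C(t, b) = 2*b
(4471 - 679)/(((-954 + 1357) + C(41, 12)) - 4038) = (4471 - 679)/(((-954 + 1357) + 2*12) - 4038) = 3792/((403 + 24) - 4038) = 3792/(427 - 4038) = 3792/(-3611) = 3792*(-1/3611) = -3792/3611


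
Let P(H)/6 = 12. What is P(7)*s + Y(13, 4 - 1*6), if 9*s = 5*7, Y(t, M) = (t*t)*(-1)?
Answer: 111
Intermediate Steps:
P(H) = 72 (P(H) = 6*12 = 72)
Y(t, M) = -t² (Y(t, M) = t²*(-1) = -t²)
s = 35/9 (s = (5*7)/9 = (⅑)*35 = 35/9 ≈ 3.8889)
P(7)*s + Y(13, 4 - 1*6) = 72*(35/9) - 1*13² = 280 - 1*169 = 280 - 169 = 111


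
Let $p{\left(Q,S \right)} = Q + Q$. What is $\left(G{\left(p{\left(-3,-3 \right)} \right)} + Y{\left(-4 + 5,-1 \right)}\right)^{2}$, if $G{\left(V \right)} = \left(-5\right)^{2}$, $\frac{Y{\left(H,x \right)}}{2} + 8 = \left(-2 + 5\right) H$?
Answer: $225$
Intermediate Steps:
$Y{\left(H,x \right)} = -16 + 6 H$ ($Y{\left(H,x \right)} = -16 + 2 \left(-2 + 5\right) H = -16 + 2 \cdot 3 H = -16 + 6 H$)
$p{\left(Q,S \right)} = 2 Q$
$G{\left(V \right)} = 25$
$\left(G{\left(p{\left(-3,-3 \right)} \right)} + Y{\left(-4 + 5,-1 \right)}\right)^{2} = \left(25 - \left(16 - 6 \left(-4 + 5\right)\right)\right)^{2} = \left(25 + \left(-16 + 6 \cdot 1\right)\right)^{2} = \left(25 + \left(-16 + 6\right)\right)^{2} = \left(25 - 10\right)^{2} = 15^{2} = 225$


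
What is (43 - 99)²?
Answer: 3136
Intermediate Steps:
(43 - 99)² = (-56)² = 3136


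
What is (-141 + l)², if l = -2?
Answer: 20449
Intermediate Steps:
(-141 + l)² = (-141 - 2)² = (-143)² = 20449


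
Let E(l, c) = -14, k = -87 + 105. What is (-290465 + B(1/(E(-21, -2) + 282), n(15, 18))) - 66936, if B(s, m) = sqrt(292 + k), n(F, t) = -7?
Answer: -357401 + sqrt(310) ≈ -3.5738e+5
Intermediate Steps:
k = 18
B(s, m) = sqrt(310) (B(s, m) = sqrt(292 + 18) = sqrt(310))
(-290465 + B(1/(E(-21, -2) + 282), n(15, 18))) - 66936 = (-290465 + sqrt(310)) - 66936 = -357401 + sqrt(310)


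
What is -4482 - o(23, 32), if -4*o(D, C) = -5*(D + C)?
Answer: -18203/4 ≈ -4550.8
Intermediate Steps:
o(D, C) = 5*C/4 + 5*D/4 (o(D, C) = -(-5)*(D + C)/4 = -(-5)*(C + D)/4 = -(-5*C - 5*D)/4 = 5*C/4 + 5*D/4)
-4482 - o(23, 32) = -4482 - ((5/4)*32 + (5/4)*23) = -4482 - (40 + 115/4) = -4482 - 1*275/4 = -4482 - 275/4 = -18203/4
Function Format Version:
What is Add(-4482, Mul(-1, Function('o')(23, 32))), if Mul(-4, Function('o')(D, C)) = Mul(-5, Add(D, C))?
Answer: Rational(-18203, 4) ≈ -4550.8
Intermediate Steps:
Function('o')(D, C) = Add(Mul(Rational(5, 4), C), Mul(Rational(5, 4), D)) (Function('o')(D, C) = Mul(Rational(-1, 4), Mul(-5, Add(D, C))) = Mul(Rational(-1, 4), Mul(-5, Add(C, D))) = Mul(Rational(-1, 4), Add(Mul(-5, C), Mul(-5, D))) = Add(Mul(Rational(5, 4), C), Mul(Rational(5, 4), D)))
Add(-4482, Mul(-1, Function('o')(23, 32))) = Add(-4482, Mul(-1, Add(Mul(Rational(5, 4), 32), Mul(Rational(5, 4), 23)))) = Add(-4482, Mul(-1, Add(40, Rational(115, 4)))) = Add(-4482, Mul(-1, Rational(275, 4))) = Add(-4482, Rational(-275, 4)) = Rational(-18203, 4)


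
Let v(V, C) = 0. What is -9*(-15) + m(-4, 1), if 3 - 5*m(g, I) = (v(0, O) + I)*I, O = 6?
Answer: 677/5 ≈ 135.40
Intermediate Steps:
m(g, I) = ⅗ - I²/5 (m(g, I) = ⅗ - (0 + I)*I/5 = ⅗ - I*I/5 = ⅗ - I²/5)
-9*(-15) + m(-4, 1) = -9*(-15) + (⅗ - ⅕*1²) = 135 + (⅗ - ⅕*1) = 135 + (⅗ - ⅕) = 135 + ⅖ = 677/5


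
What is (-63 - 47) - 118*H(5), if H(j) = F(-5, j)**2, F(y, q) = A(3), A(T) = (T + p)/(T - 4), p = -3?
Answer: -110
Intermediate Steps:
A(T) = (-3 + T)/(-4 + T) (A(T) = (T - 3)/(T - 4) = (-3 + T)/(-4 + T))
F(y, q) = 0 (F(y, q) = (-3 + 3)/(-4 + 3) = 0/(-1) = -1*0 = 0)
H(j) = 0 (H(j) = 0**2 = 0)
(-63 - 47) - 118*H(5) = (-63 - 47) - 118*0 = -110 + 0 = -110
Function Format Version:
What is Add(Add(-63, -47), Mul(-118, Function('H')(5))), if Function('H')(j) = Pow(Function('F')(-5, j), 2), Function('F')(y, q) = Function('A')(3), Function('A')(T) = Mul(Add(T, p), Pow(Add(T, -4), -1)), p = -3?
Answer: -110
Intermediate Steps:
Function('A')(T) = Mul(Pow(Add(-4, T), -1), Add(-3, T)) (Function('A')(T) = Mul(Add(T, -3), Pow(Add(T, -4), -1)) = Mul(Add(-3, T), Pow(Add(-4, T), -1)) = Mul(Pow(Add(-4, T), -1), Add(-3, T)))
Function('F')(y, q) = 0 (Function('F')(y, q) = Mul(Pow(Add(-4, 3), -1), Add(-3, 3)) = Mul(Pow(-1, -1), 0) = Mul(-1, 0) = 0)
Function('H')(j) = 0 (Function('H')(j) = Pow(0, 2) = 0)
Add(Add(-63, -47), Mul(-118, Function('H')(5))) = Add(Add(-63, -47), Mul(-118, 0)) = Add(-110, 0) = -110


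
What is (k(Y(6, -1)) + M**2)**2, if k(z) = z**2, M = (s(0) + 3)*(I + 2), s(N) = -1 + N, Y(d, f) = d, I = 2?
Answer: 10000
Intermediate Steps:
M = 8 (M = ((-1 + 0) + 3)*(2 + 2) = (-1 + 3)*4 = 2*4 = 8)
(k(Y(6, -1)) + M**2)**2 = (6**2 + 8**2)**2 = (36 + 64)**2 = 100**2 = 10000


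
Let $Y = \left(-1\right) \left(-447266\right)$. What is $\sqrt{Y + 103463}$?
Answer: $\sqrt{550729} \approx 742.11$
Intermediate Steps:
$Y = 447266$
$\sqrt{Y + 103463} = \sqrt{447266 + 103463} = \sqrt{550729}$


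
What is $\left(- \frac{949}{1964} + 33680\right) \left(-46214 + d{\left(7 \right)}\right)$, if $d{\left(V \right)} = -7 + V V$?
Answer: $- \frac{763529869053}{491} \approx -1.5551 \cdot 10^{9}$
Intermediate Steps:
$d{\left(V \right)} = -7 + V^{2}$
$\left(- \frac{949}{1964} + 33680\right) \left(-46214 + d{\left(7 \right)}\right) = \left(- \frac{949}{1964} + 33680\right) \left(-46214 - \left(7 - 7^{2}\right)\right) = \left(\left(-949\right) \frac{1}{1964} + 33680\right) \left(-46214 + \left(-7 + 49\right)\right) = \left(- \frac{949}{1964} + 33680\right) \left(-46214 + 42\right) = \frac{66146571}{1964} \left(-46172\right) = - \frac{763529869053}{491}$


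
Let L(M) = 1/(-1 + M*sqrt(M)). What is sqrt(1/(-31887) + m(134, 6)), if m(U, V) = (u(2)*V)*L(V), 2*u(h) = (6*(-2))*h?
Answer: sqrt(-8134242609 - 21258*sqrt(6))/(10629*sqrt(-1 + 6*sqrt(6))) ≈ 2.2927*I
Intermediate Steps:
u(h) = -6*h (u(h) = ((6*(-2))*h)/2 = (-12*h)/2 = -6*h)
L(M) = 1/(-1 + M**(3/2))
m(U, V) = -12*V/(-1 + V**(3/2)) (m(U, V) = ((-6*2)*V)/(-1 + V**(3/2)) = (-12*V)/(-1 + V**(3/2)) = -12*V/(-1 + V**(3/2)))
sqrt(1/(-31887) + m(134, 6)) = sqrt(1/(-31887) - 12*6/(-1 + 6**(3/2))) = sqrt(-1/31887 - 12*6/(-1 + 6*sqrt(6))) = sqrt(-1/31887 - 72/(-1 + 6*sqrt(6)))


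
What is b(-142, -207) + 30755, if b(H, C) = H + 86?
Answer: 30699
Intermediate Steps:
b(H, C) = 86 + H
b(-142, -207) + 30755 = (86 - 142) + 30755 = -56 + 30755 = 30699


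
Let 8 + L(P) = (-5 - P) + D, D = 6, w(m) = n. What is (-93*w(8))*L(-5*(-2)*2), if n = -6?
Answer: -15066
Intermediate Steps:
w(m) = -6
L(P) = -7 - P (L(P) = -8 + ((-5 - P) + 6) = -8 + (1 - P) = -7 - P)
(-93*w(8))*L(-5*(-2)*2) = (-93*(-6))*(-7 - (-5*(-2))*2) = 558*(-7 - 10*2) = 558*(-7 - 1*20) = 558*(-7 - 20) = 558*(-27) = -15066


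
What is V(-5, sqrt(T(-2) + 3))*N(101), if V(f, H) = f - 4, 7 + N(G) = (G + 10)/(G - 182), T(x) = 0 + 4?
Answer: 226/3 ≈ 75.333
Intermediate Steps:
T(x) = 4
N(G) = -7 + (10 + G)/(-182 + G) (N(G) = -7 + (G + 10)/(G - 182) = -7 + (10 + G)/(-182 + G))
V(f, H) = -4 + f
V(-5, sqrt(T(-2) + 3))*N(101) = (-4 - 5)*(6*(214 - 1*101)/(-182 + 101)) = -54*(214 - 101)/(-81) = -54*(-1)*113/81 = -9*(-226/27) = 226/3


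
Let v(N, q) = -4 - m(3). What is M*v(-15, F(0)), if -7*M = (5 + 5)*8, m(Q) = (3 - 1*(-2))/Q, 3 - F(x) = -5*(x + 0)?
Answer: 1360/21 ≈ 64.762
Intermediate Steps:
F(x) = 3 + 5*x (F(x) = 3 - (-5)*(x + 0) = 3 - (-5)*x = 3 + 5*x)
m(Q) = 5/Q (m(Q) = (3 + 2)/Q = 5/Q)
M = -80/7 (M = -(5 + 5)*8/7 = -10*8/7 = -1/7*80 = -80/7 ≈ -11.429)
v(N, q) = -17/3 (v(N, q) = -4 - 5/3 = -17/3)
M*v(-15, F(0)) = -80/7*(-17/3) = 1360/21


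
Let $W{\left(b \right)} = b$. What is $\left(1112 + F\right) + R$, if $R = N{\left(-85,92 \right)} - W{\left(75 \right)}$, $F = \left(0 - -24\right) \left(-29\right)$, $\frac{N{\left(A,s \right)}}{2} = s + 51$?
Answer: $627$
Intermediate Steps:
$N{\left(A,s \right)} = 102 + 2 s$ ($N{\left(A,s \right)} = 2 \left(s + 51\right) = 2 \left(51 + s\right) = 102 + 2 s$)
$F = -696$ ($F = \left(0 + 24\right) \left(-29\right) = 24 \left(-29\right) = -696$)
$R = 211$ ($R = \left(102 + 2 \cdot 92\right) - 75 = \left(102 + 184\right) - 75 = 286 - 75 = 211$)
$\left(1112 + F\right) + R = \left(1112 - 696\right) + 211 = 416 + 211 = 627$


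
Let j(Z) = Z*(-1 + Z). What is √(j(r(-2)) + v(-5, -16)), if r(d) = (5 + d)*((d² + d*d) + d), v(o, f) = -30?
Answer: 2*√69 ≈ 16.613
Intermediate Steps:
r(d) = (5 + d)*(d + 2*d²) (r(d) = (5 + d)*((d² + d²) + d) = (5 + d)*(2*d² + d) = (5 + d)*(d + 2*d²))
√(j(r(-2)) + v(-5, -16)) = √((-2*(5 + 2*(-2)² + 11*(-2)))*(-1 - 2*(5 + 2*(-2)² + 11*(-2))) - 30) = √((-2*(5 + 2*4 - 22))*(-1 - 2*(5 + 2*4 - 22)) - 30) = √((-2*(5 + 8 - 22))*(-1 - 2*(5 + 8 - 22)) - 30) = √((-2*(-9))*(-1 - 2*(-9)) - 30) = √(18*(-1 + 18) - 30) = √(18*17 - 30) = √(306 - 30) = √276 = 2*√69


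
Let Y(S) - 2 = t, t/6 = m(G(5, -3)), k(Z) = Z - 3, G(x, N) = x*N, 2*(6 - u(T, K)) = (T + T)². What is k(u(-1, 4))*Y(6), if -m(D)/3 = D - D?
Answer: 2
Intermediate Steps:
u(T, K) = 6 - 2*T² (u(T, K) = 6 - (T + T)²/2 = 6 - 4*T²/2 = 6 - 2*T²)
G(x, N) = N*x
k(Z) = -3 + Z
m(D) = 0 (m(D) = -3*(D - D) = -3*0 = 0)
t = 0 (t = 6*0 = 0)
Y(S) = 2 (Y(S) = 2 + 0 = 2)
k(u(-1, 4))*Y(6) = (-3 + (6 - 2*(-1)²))*2 = (-3 + (6 - 2*1))*2 = (-3 + (6 - 2))*2 = (-3 + 4)*2 = 1*2 = 2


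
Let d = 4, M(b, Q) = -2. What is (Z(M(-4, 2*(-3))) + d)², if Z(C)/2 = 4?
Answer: 144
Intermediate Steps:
Z(C) = 8 (Z(C) = 2*4 = 8)
(Z(M(-4, 2*(-3))) + d)² = (8 + 4)² = 12² = 144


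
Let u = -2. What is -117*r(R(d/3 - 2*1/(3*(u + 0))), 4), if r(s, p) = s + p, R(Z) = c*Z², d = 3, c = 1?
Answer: -676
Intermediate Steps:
R(Z) = Z² (R(Z) = 1*Z² = Z²)
r(s, p) = p + s
-117*r(R(d/3 - 2*1/(3*(u + 0))), 4) = -117*(4 + (3/3 - 2*1/(3*(-2 + 0)))²) = -117*(4 + (3*(⅓) - 2/(3*(-2)))²) = -117*(4 + (1 - 2/(-6))²) = -117*(4 + (1 - 2*(-⅙))²) = -117*(4 + (1 + ⅓)²) = -117*(4 + (4/3)²) = -117*(4 + 16/9) = -117*52/9 = -676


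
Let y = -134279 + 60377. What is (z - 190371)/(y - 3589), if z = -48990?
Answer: 239361/77491 ≈ 3.0889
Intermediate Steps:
y = -73902
(z - 190371)/(y - 3589) = (-48990 - 190371)/(-73902 - 3589) = -239361/(-77491) = -239361*(-1/77491) = 239361/77491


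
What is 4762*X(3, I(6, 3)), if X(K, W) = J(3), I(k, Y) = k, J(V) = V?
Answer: 14286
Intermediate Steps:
X(K, W) = 3
4762*X(3, I(6, 3)) = 4762*3 = 14286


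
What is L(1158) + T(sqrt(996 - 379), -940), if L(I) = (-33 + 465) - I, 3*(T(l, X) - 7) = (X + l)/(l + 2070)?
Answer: -9243144848/12852849 + 3010*sqrt(617)/12852849 ≈ -719.15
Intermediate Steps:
T(l, X) = 7 + (X + l)/(3*(2070 + l)) (T(l, X) = 7 + ((X + l)/(l + 2070))/3 = 7 + ((X + l)/(2070 + l))/3 = 7 + (X + l)/(3*(2070 + l)))
L(I) = 432 - I
L(1158) + T(sqrt(996 - 379), -940) = (432 - 1*1158) + (43470 - 940 + 22*sqrt(996 - 379))/(3*(2070 + sqrt(996 - 379))) = (432 - 1158) + (43470 - 940 + 22*sqrt(617))/(3*(2070 + sqrt(617))) = -726 + (42530 + 22*sqrt(617))/(3*(2070 + sqrt(617)))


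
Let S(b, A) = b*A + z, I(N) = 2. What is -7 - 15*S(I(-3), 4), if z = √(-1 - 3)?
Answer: -127 - 30*I ≈ -127.0 - 30.0*I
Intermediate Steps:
z = 2*I (z = √(-4) = 2*I ≈ 2.0*I)
S(b, A) = 2*I + A*b (S(b, A) = b*A + 2*I = A*b + 2*I = 2*I + A*b)
-7 - 15*S(I(-3), 4) = -7 - 15*(2*I + 4*2) = -7 - 15*(2*I + 8) = -7 - 15*(8 + 2*I) = -7 + (-120 - 30*I) = -127 - 30*I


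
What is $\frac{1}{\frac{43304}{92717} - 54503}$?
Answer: $- \frac{92717}{5053311347} \approx -1.8348 \cdot 10^{-5}$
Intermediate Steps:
$\frac{1}{\frac{43304}{92717} - 54503} = \frac{1}{- \frac{5053311347}{92717}} = - \frac{92717}{5053311347}$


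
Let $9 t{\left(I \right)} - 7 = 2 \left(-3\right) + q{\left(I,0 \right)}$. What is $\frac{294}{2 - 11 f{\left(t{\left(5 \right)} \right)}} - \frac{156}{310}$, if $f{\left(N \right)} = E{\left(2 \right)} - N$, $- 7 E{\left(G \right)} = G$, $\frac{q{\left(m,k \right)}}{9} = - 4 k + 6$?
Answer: $\frac{2515308}{706645} \approx 3.5595$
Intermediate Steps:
$q{\left(m,k \right)} = 54 - 36 k$ ($q{\left(m,k \right)} = 9 \left(- 4 k + 6\right) = 9 \left(6 - 4 k\right) = 54 - 36 k$)
$t{\left(I \right)} = \frac{55}{9}$ ($t{\left(I \right)} = \frac{7}{9} + \frac{2 \left(-3\right) + \left(54 - 0\right)}{9} = \frac{7}{9} + \frac{-6 + \left(54 + 0\right)}{9} = \frac{7}{9} + \frac{-6 + 54}{9} = \frac{7}{9} + \frac{1}{9} \cdot 48 = \frac{7}{9} + \frac{16}{3} = \frac{55}{9}$)
$E{\left(G \right)} = - \frac{G}{7}$
$f{\left(N \right)} = - \frac{2}{7} - N$ ($f{\left(N \right)} = \left(- \frac{1}{7}\right) 2 - N = - \frac{2}{7} - N$)
$\frac{294}{2 - 11 f{\left(t{\left(5 \right)} \right)}} - \frac{156}{310} = \frac{294}{2 - 11 \left(- \frac{2}{7} - \frac{55}{9}\right)} - \frac{156}{310} = \frac{294}{2 - 11 \left(- \frac{2}{7} - \frac{55}{9}\right)} - \frac{78}{155} = \frac{294}{2 - - \frac{4433}{63}} - \frac{78}{155} = \frac{294}{2 + \frac{4433}{63}} - \frac{78}{155} = \frac{294}{\frac{4559}{63}} - \frac{78}{155} = 294 \cdot \frac{63}{4559} - \frac{78}{155} = \frac{18522}{4559} - \frac{78}{155} = \frac{2515308}{706645}$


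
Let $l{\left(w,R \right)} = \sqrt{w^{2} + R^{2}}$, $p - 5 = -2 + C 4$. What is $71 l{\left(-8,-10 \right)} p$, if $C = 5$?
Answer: $3266 \sqrt{41} \approx 20913.0$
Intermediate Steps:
$p = 23$ ($p = 5 + \left(-2 + 5 \cdot 4\right) = 5 + \left(-2 + 20\right) = 5 + 18 = 23$)
$l{\left(w,R \right)} = \sqrt{R^{2} + w^{2}}$
$71 l{\left(-8,-10 \right)} p = 71 \sqrt{\left(-10\right)^{2} + \left(-8\right)^{2}} \cdot 23 = 71 \sqrt{100 + 64} \cdot 23 = 71 \sqrt{164} \cdot 23 = 71 \cdot 2 \sqrt{41} \cdot 23 = 142 \sqrt{41} \cdot 23 = 3266 \sqrt{41}$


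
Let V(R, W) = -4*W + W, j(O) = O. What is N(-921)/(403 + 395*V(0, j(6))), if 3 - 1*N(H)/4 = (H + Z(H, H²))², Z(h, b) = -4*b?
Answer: 46073821572888/6707 ≈ 6.8695e+9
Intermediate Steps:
V(R, W) = -3*W
N(H) = 12 - 4*(H - 4*H²)²
N(-921)/(403 + 395*V(0, j(6))) = (12 - 4*(-921)²*(-1 + 4*(-921))²)/(403 + 395*(-3*6)) = (12 - 4*848241*(-1 - 3684)²)/(403 + 395*(-18)) = (12 - 4*848241*(-3685)²)/(403 - 7110) = (12 - 4*848241*13579225)/(-6707) = (12 - 46073821572900)*(-1/6707) = -46073821572888*(-1/6707) = 46073821572888/6707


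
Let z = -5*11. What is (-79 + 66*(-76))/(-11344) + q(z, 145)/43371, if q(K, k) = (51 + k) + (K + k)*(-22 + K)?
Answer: 144584749/492000624 ≈ 0.29387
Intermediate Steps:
z = -55
q(K, k) = 51 + k + (-22 + K)*(K + k) (q(K, k) = (51 + k) + (-22 + K)*(K + k) = 51 + k + (-22 + K)*(K + k))
(-79 + 66*(-76))/(-11344) + q(z, 145)/43371 = (-79 + 66*(-76))/(-11344) + (51 + (-55)**2 - 22*(-55) - 21*145 - 55*145)/43371 = (-79 - 5016)*(-1/11344) + (51 + 3025 + 1210 - 3045 - 7975)*(1/43371) = -5095*(-1/11344) - 6734*1/43371 = 5095/11344 - 6734/43371 = 144584749/492000624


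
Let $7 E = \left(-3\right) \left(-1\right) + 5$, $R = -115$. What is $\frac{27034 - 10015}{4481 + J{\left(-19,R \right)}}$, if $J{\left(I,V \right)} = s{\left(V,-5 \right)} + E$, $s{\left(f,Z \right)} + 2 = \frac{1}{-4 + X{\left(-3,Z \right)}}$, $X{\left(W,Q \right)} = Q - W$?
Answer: $\frac{714798}{188159} \approx 3.7989$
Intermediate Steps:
$s{\left(f,Z \right)} = -2 + \frac{1}{-1 + Z}$ ($s{\left(f,Z \right)} = -2 + \frac{1}{-4 + \left(Z - -3\right)} = -2 + \frac{1}{-4 + \left(Z + 3\right)} = -2 + \frac{1}{-4 + \left(3 + Z\right)} = -2 + \frac{1}{-1 + Z}$)
$E = \frac{8}{7}$ ($E = \frac{\left(-3\right) \left(-1\right) + 5}{7} = \frac{3 + 5}{7} = \frac{1}{7} \cdot 8 = \frac{8}{7} \approx 1.1429$)
$J{\left(I,V \right)} = - \frac{43}{42}$ ($J{\left(I,V \right)} = \frac{3 - -10}{-1 - 5} + \frac{8}{7} = \frac{3 + 10}{-6} + \frac{8}{7} = \left(- \frac{1}{6}\right) 13 + \frac{8}{7} = - \frac{13}{6} + \frac{8}{7} = - \frac{43}{42}$)
$\frac{27034 - 10015}{4481 + J{\left(-19,R \right)}} = \frac{27034 - 10015}{4481 - \frac{43}{42}} = \frac{17019}{\frac{188159}{42}} = 17019 \cdot \frac{42}{188159} = \frac{714798}{188159}$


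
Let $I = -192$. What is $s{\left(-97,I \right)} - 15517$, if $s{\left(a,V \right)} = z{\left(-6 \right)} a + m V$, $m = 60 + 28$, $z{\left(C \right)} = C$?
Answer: $-31831$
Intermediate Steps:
$m = 88$
$s{\left(a,V \right)} = - 6 a + 88 V$
$s{\left(-97,I \right)} - 15517 = \left(\left(-6\right) \left(-97\right) + 88 \left(-192\right)\right) - 15517 = \left(582 - 16896\right) - 15517 = -16314 - 15517 = -31831$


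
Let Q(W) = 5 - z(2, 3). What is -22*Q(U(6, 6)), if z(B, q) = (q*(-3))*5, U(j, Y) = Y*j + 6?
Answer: -1100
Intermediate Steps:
U(j, Y) = 6 + Y*j
z(B, q) = -15*q (z(B, q) = -3*q*5 = -15*q)
Q(W) = 50 (Q(W) = 5 - (-15)*3 = 5 - 1*(-45) = 5 + 45 = 50)
-22*Q(U(6, 6)) = -22*50 = -1100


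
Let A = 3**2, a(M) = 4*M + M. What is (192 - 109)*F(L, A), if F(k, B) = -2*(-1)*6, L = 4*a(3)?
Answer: 996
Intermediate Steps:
a(M) = 5*M
A = 9
L = 60 (L = 4*(5*3) = 4*15 = 60)
F(k, B) = 12 (F(k, B) = 2*6 = 12)
(192 - 109)*F(L, A) = (192 - 109)*12 = 83*12 = 996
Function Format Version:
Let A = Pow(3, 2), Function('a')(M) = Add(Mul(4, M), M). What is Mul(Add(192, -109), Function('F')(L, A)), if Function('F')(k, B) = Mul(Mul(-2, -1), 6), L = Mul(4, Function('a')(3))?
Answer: 996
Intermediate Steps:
Function('a')(M) = Mul(5, M)
A = 9
L = 60 (L = Mul(4, Mul(5, 3)) = Mul(4, 15) = 60)
Function('F')(k, B) = 12 (Function('F')(k, B) = Mul(2, 6) = 12)
Mul(Add(192, -109), Function('F')(L, A)) = Mul(Add(192, -109), 12) = Mul(83, 12) = 996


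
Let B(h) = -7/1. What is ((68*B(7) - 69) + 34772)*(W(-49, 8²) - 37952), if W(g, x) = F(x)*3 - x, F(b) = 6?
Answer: -1300557546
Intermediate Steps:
B(h) = -7 (B(h) = -7*1 = -7)
W(g, x) = 18 - x (W(g, x) = 6*3 - x = 18 - x)
((68*B(7) - 69) + 34772)*(W(-49, 8²) - 37952) = ((68*(-7) - 69) + 34772)*((18 - 1*8²) - 37952) = ((-476 - 69) + 34772)*((18 - 1*64) - 37952) = (-545 + 34772)*((18 - 64) - 37952) = 34227*(-46 - 37952) = 34227*(-37998) = -1300557546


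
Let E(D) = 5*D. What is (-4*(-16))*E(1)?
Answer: 320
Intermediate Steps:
(-4*(-16))*E(1) = (-4*(-16))*(5*1) = 64*5 = 320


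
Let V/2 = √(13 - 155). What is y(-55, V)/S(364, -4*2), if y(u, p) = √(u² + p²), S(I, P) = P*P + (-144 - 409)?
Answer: -√273/163 ≈ -0.10137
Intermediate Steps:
V = 2*I*√142 (V = 2*√(13 - 155) = 2*√(-142) = 2*(I*√142) = 2*I*√142 ≈ 23.833*I)
S(I, P) = -553 + P² (S(I, P) = P² - 553 = -553 + P²)
y(u, p) = √(p² + u²)
y(-55, V)/S(364, -4*2) = √((2*I*√142)² + (-55)²)/(-553 + (-4*2)²) = √(-568 + 3025)/(-553 + (-8)²) = √2457/(-553 + 64) = (3*√273)/(-489) = (3*√273)*(-1/489) = -√273/163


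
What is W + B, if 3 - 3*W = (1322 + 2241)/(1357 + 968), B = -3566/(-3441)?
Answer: 393694/258075 ≈ 1.5255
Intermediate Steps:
B = 3566/3441 (B = -3566*(-1/3441) = 3566/3441 ≈ 1.0363)
W = 3412/6975 (W = 1 - (1322 + 2241)/(3*(1357 + 968)) = 1 - 3563/(3*2325) = 1 - ⅓*3563/2325 = 1 - 3563/6975 = 3412/6975 ≈ 0.48918)
W + B = 3412/6975 + 3566/3441 = 393694/258075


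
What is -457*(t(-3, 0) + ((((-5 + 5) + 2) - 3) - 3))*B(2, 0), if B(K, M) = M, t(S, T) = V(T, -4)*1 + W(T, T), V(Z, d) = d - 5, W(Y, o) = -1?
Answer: 0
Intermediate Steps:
V(Z, d) = -5 + d
t(S, T) = -10 (t(S, T) = (-5 - 4)*1 - 1 = -9*1 - 1 = -9 - 1 = -10)
-457*(t(-3, 0) + ((((-5 + 5) + 2) - 3) - 3))*B(2, 0) = -457*(-10 + ((((-5 + 5) + 2) - 3) - 3))*0 = -457*(-10 + (((0 + 2) - 3) - 3))*0 = -457*(-10 + ((2 - 3) - 3))*0 = -457*(-10 + (-1 - 3))*0 = -457*(-10 - 4)*0 = -(-6398)*0 = -457*0 = 0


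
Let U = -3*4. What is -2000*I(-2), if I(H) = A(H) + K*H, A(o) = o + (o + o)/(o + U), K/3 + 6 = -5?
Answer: -900000/7 ≈ -1.2857e+5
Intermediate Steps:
U = -12
K = -33 (K = -18 + 3*(-5) = -18 - 15 = -33)
A(o) = o + 2*o/(-12 + o) (A(o) = o + (o + o)/(o - 12) = o + (2*o)/(-12 + o) = o + 2*o/(-12 + o))
I(H) = -33*H + H*(-10 + H)/(-12 + H) (I(H) = H*(-10 + H)/(-12 + H) - 33*H = -33*H + H*(-10 + H)/(-12 + H))
-2000*I(-2) = -4000*(-2)*(193 - 16*(-2))/(-12 - 2) = -4000*(-2)*(193 + 32)/(-14) = -4000*(-2)*(-1)*225/14 = -2000*450/7 = -900000/7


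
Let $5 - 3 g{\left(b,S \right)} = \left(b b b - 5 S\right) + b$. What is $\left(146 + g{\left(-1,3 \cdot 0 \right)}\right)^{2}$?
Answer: $\frac{198025}{9} \approx 22003.0$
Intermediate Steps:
$g{\left(b,S \right)} = \frac{5}{3} - \frac{b}{3} - \frac{b^{3}}{3} + \frac{5 S}{3}$ ($g{\left(b,S \right)} = \frac{5}{3} - \frac{\left(b b b - 5 S\right) + b}{3} = \frac{5}{3} - \frac{\left(b^{2} b - 5 S\right) + b}{3} = \frac{5}{3} - \frac{\left(b^{3} - 5 S\right) + b}{3} = \frac{5}{3} - \frac{b + b^{3} - 5 S}{3} = \frac{5}{3} - \left(- \frac{5 S}{3} + \frac{b}{3} + \frac{b^{3}}{3}\right) = \frac{5}{3} - \frac{b}{3} - \frac{b^{3}}{3} + \frac{5 S}{3}$)
$\left(146 + g{\left(-1,3 \cdot 0 \right)}\right)^{2} = \left(146 + \left(\frac{5}{3} - - \frac{1}{3} - \frac{\left(-1\right)^{3}}{3} + \frac{5 \cdot 3 \cdot 0}{3}\right)\right)^{2} = \left(146 + \left(\frac{5}{3} + \frac{1}{3} - - \frac{1}{3} + \frac{5}{3} \cdot 0\right)\right)^{2} = \left(146 + \left(\frac{5}{3} + \frac{1}{3} + \frac{1}{3} + 0\right)\right)^{2} = \left(146 + \frac{7}{3}\right)^{2} = \left(\frac{445}{3}\right)^{2} = \frac{198025}{9}$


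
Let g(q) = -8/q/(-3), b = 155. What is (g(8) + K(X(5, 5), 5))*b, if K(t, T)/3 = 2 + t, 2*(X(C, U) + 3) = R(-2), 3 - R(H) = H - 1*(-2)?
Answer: 1705/6 ≈ 284.17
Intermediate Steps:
R(H) = 1 - H (R(H) = 3 - (H - 1*(-2)) = 3 - (H + 2) = 3 - (2 + H) = 3 + (-2 - H) = 1 - H)
X(C, U) = -3/2 (X(C, U) = -3 + (1 - 1*(-2))/2 = -3 + (1 + 2)/2 = -3 + (½)*3 = -3 + 3/2 = -3/2)
K(t, T) = 6 + 3*t (K(t, T) = 3*(2 + t) = 6 + 3*t)
g(q) = 8/(3*q) (g(q) = -8/q*(-⅓) = 8/(3*q))
(g(8) + K(X(5, 5), 5))*b = ((8/3)/8 + (6 + 3*(-3/2)))*155 = ((8/3)*(⅛) + (6 - 9/2))*155 = (⅓ + 3/2)*155 = (11/6)*155 = 1705/6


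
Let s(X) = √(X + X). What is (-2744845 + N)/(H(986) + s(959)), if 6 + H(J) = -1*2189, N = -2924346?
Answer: 12443874245/4816107 + 5669191*√1918/4816107 ≈ 2635.4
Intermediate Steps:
s(X) = √2*√X (s(X) = √(2*X) = √2*√X)
H(J) = -2195 (H(J) = -6 - 1*2189 = -6 - 2189 = -2195)
(-2744845 + N)/(H(986) + s(959)) = (-2744845 - 2924346)/(-2195 + √2*√959) = -5669191/(-2195 + √1918)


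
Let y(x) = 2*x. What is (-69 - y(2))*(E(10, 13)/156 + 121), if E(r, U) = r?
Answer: -689339/78 ≈ -8837.7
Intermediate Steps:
(-69 - y(2))*(E(10, 13)/156 + 121) = (-69 - 2*2)*(10/156 + 121) = (-69 - 1*4)*(10*(1/156) + 121) = (-69 - 4)*(5/78 + 121) = -73*9443/78 = -689339/78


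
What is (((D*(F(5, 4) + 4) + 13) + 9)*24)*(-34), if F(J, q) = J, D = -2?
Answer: -3264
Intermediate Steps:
(((D*(F(5, 4) + 4) + 13) + 9)*24)*(-34) = (((-2*(5 + 4) + 13) + 9)*24)*(-34) = (((-2*9 + 13) + 9)*24)*(-34) = (((-18 + 13) + 9)*24)*(-34) = ((-5 + 9)*24)*(-34) = (4*24)*(-34) = 96*(-34) = -3264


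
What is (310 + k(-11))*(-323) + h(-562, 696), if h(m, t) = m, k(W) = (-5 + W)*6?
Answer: -69684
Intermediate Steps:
k(W) = -30 + 6*W
(310 + k(-11))*(-323) + h(-562, 696) = (310 + (-30 + 6*(-11)))*(-323) - 562 = (310 + (-30 - 66))*(-323) - 562 = (310 - 96)*(-323) - 562 = 214*(-323) - 562 = -69122 - 562 = -69684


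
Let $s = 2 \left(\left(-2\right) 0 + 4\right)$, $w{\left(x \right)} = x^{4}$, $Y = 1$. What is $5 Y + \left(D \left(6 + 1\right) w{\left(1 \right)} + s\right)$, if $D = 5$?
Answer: $48$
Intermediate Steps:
$s = 8$ ($s = 2 \left(0 + 4\right) = 2 \cdot 4 = 8$)
$5 Y + \left(D \left(6 + 1\right) w{\left(1 \right)} + s\right) = 5 \cdot 1 + \left(5 \left(6 + 1\right) 1^{4} + 8\right) = 5 + \left(5 \cdot 7 \cdot 1 + 8\right) = 5 + \left(35 \cdot 1 + 8\right) = 5 + \left(35 + 8\right) = 5 + 43 = 48$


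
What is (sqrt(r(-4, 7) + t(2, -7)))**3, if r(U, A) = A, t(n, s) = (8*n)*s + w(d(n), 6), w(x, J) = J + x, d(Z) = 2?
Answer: -97*I*sqrt(97) ≈ -955.34*I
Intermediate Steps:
t(n, s) = 8 + 8*n*s (t(n, s) = (8*n)*s + (6 + 2) = 8*n*s + 8 = 8 + 8*n*s)
(sqrt(r(-4, 7) + t(2, -7)))**3 = (sqrt(7 + (8 + 8*2*(-7))))**3 = (sqrt(7 + (8 - 112)))**3 = (sqrt(7 - 104))**3 = (sqrt(-97))**3 = (I*sqrt(97))**3 = -97*I*sqrt(97)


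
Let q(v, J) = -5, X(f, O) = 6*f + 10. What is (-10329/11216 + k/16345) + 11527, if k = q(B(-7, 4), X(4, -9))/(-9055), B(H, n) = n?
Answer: 3826687263631101/332002516720 ≈ 11526.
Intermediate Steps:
X(f, O) = 10 + 6*f
k = 1/1811 (k = -5/(-9055) = -5*(-1/9055) = 1/1811 ≈ 0.00055218)
(-10329/11216 + k/16345) + 11527 = (-10329/11216 + (1/1811)/16345) + 11527 = (-10329*1/11216 + (1/1811)*(1/16345)) + 11527 = (-10329/11216 + 1/29600795) + 11527 = -305746600339/332002516720 + 11527 = 3826687263631101/332002516720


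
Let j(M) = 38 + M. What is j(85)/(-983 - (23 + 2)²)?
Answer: -41/536 ≈ -0.076493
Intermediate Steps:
j(85)/(-983 - (23 + 2)²) = (38 + 85)/(-983 - (23 + 2)²) = 123/(-983 - 1*25²) = 123/(-983 - 1*625) = 123/(-983 - 625) = 123/(-1608) = 123*(-1/1608) = -41/536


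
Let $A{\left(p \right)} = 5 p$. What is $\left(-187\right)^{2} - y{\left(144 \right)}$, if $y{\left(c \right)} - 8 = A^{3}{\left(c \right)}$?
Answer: $-373213039$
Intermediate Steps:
$y{\left(c \right)} = 8 + 125 c^{3}$ ($y{\left(c \right)} = 8 + \left(5 c\right)^{3} = 8 + 125 c^{3}$)
$\left(-187\right)^{2} - y{\left(144 \right)} = \left(-187\right)^{2} - \left(8 + 125 \cdot 144^{3}\right) = 34969 - \left(8 + 125 \cdot 2985984\right) = 34969 - \left(8 + 373248000\right) = 34969 - 373248008 = -373213039$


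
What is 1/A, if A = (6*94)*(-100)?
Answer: -1/56400 ≈ -1.7730e-5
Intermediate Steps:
A = -56400 (A = 564*(-100) = -56400)
1/A = 1/(-56400) = -1/56400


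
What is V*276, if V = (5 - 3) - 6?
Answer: -1104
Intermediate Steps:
V = -4 (V = 2 - 6 = -4)
V*276 = -4*276 = -1104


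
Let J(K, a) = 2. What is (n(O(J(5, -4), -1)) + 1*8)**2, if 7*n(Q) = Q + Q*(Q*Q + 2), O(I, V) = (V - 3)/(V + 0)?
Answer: 17424/49 ≈ 355.59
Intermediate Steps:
O(I, V) = (-3 + V)/V
n(Q) = Q/7 + Q*(2 + Q**2)/7 (n(Q) = (Q + Q*(Q*Q + 2))/7 = (Q + Q*(Q**2 + 2))/7 = (Q + Q*(2 + Q**2))/7 = Q/7 + Q*(2 + Q**2)/7)
(n(O(J(5, -4), -1)) + 1*8)**2 = (((-3 - 1)/(-1))*(3 + ((-3 - 1)/(-1))**2)/7 + 1*8)**2 = ((-1*(-4))*(3 + (-1*(-4))**2)/7 + 8)**2 = ((1/7)*4*(3 + 4**2) + 8)**2 = ((1/7)*4*(3 + 16) + 8)**2 = ((1/7)*4*19 + 8)**2 = (76/7 + 8)**2 = (132/7)**2 = 17424/49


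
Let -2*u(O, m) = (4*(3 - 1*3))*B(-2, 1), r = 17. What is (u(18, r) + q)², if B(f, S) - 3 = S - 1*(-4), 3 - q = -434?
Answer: 190969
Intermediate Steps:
q = 437 (q = 3 - 1*(-434) = 3 + 434 = 437)
B(f, S) = 7 + S (B(f, S) = 3 + (S - 1*(-4)) = 3 + (S + 4) = 3 + (4 + S) = 7 + S)
u(O, m) = 0 (u(O, m) = -4*(3 - 1*3)*(7 + 1)/2 = -4*(3 - 3)*8/2 = -4*0*8/2 = -0*8 = -½*0 = 0)
(u(18, r) + q)² = (0 + 437)² = 437² = 190969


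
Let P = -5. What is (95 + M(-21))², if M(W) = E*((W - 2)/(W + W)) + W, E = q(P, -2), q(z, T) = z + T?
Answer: 177241/36 ≈ 4923.4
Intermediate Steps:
q(z, T) = T + z
E = -7 (E = -2 - 5 = -7)
M(W) = W - 7*(-2 + W)/(2*W) (M(W) = -7*(W - 2)/(W + W) + W = -7*(-2 + W)/(2*W) + W = W - 7*(-2 + W)/(2*W))
(95 + M(-21))² = (95 + (-7/2 - 21 + 7/(-21)))² = (95 + (-7/2 - 21 + 7*(-1/21)))² = (95 + (-7/2 - 21 - ⅓))² = (95 - 149/6)² = (421/6)² = 177241/36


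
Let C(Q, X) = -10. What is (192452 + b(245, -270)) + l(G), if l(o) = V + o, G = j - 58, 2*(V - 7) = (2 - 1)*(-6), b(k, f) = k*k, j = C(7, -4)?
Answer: 252413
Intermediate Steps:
j = -10
b(k, f) = k**2
V = 4 (V = 7 + ((2 - 1)*(-6))/2 = 7 + (1*(-6))/2 = 7 + (1/2)*(-6) = 7 - 3 = 4)
G = -68 (G = -10 - 58 = -68)
l(o) = 4 + o
(192452 + b(245, -270)) + l(G) = (192452 + 245**2) + (4 - 68) = (192452 + 60025) - 64 = 252477 - 64 = 252413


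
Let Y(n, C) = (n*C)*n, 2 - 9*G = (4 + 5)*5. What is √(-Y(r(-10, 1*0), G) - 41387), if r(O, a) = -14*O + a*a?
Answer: √470317/3 ≈ 228.60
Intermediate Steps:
G = -43/9 (G = 2/9 - (4 + 5)*5/9 = 2/9 - 5 = -43/9 ≈ -4.7778)
r(O, a) = a² - 14*O (r(O, a) = -14*O + a² = a² - 14*O)
Y(n, C) = C*n² (Y(n, C) = (C*n)*n = C*n²)
√(-Y(r(-10, 1*0), G) - 41387) = √(-(-43)*((1*0)² - 14*(-10))²/9 - 41387) = √(-(-43)*(0² + 140)²/9 - 41387) = √(-(-43)*(0 + 140)²/9 - 41387) = √(-(-43)*140²/9 - 41387) = √(-(-43)*19600/9 - 41387) = √(-1*(-842800/9) - 41387) = √(842800/9 - 41387) = √(470317/9) = √470317/3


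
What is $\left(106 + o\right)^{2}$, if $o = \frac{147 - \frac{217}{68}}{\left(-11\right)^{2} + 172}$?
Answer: $\frac{4501708488729}{396965776} \approx 11340.0$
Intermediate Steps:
$o = \frac{9779}{19924}$ ($o = \frac{147 - \frac{217}{68}}{121 + 172} = \frac{147 - \frac{217}{68}}{293} = \frac{9779}{68} \cdot \frac{1}{293} = \frac{9779}{19924} \approx 0.49082$)
$\left(106 + o\right)^{2} = \left(106 + \frac{9779}{19924}\right)^{2} = \left(\frac{2121723}{19924}\right)^{2} = \frac{4501708488729}{396965776}$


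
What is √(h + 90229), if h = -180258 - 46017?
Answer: I*√136046 ≈ 368.84*I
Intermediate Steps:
h = -226275
√(h + 90229) = √(-226275 + 90229) = √(-136046) = I*√136046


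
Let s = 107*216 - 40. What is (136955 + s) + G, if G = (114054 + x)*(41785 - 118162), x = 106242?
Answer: -16825387565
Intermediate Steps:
s = 23072 (s = 23112 - 40 = 23072)
G = -16825547592 (G = (114054 + 106242)*(41785 - 118162) = 220296*(-76377) = -16825547592)
(136955 + s) + G = (136955 + 23072) - 16825547592 = 160027 - 16825547592 = -16825387565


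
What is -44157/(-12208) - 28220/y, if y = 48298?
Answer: 894092513/294810992 ≈ 3.0328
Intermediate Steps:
-44157/(-12208) - 28220/y = -44157/(-12208) - 28220/48298 = -44157*(-1/12208) - 28220*1/48298 = 44157/12208 - 14110/24149 = 894092513/294810992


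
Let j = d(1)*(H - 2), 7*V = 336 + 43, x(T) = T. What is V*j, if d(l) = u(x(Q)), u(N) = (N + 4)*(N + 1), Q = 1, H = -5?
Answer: -3790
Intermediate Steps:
u(N) = (1 + N)*(4 + N) (u(N) = (4 + N)*(1 + N) = (1 + N)*(4 + N))
V = 379/7 (V = (336 + 43)/7 = (⅐)*379 = 379/7 ≈ 54.143)
d(l) = 10 (d(l) = 4 + 1² + 5*1 = 4 + 1 + 5 = 10)
j = -70 (j = 10*(-5 - 2) = 10*(-7) = -70)
V*j = (379/7)*(-70) = -3790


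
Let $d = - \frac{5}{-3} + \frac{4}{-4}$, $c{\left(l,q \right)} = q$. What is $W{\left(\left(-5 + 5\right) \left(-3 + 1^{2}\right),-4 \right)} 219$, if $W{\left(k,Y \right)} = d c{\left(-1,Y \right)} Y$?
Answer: $2336$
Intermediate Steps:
$d = \frac{2}{3}$ ($d = \left(-5\right) \left(- \frac{1}{3}\right) + 4 \left(- \frac{1}{4}\right) = \frac{5}{3} - 1 = \frac{2}{3} \approx 0.66667$)
$W{\left(k,Y \right)} = \frac{2 Y^{2}}{3}$ ($W{\left(k,Y \right)} = \frac{2 Y}{3} Y = \frac{2 Y^{2}}{3}$)
$W{\left(\left(-5 + 5\right) \left(-3 + 1^{2}\right),-4 \right)} 219 = \frac{2 \left(-4\right)^{2}}{3} \cdot 219 = \frac{2}{3} \cdot 16 \cdot 219 = \frac{32}{3} \cdot 219 = 2336$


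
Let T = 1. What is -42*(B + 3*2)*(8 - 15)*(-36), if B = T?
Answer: -74088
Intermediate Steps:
B = 1
-42*(B + 3*2)*(8 - 15)*(-36) = -42*(1 + 3*2)*(8 - 15)*(-36) = -42*(1 + 6)*(-7)*(-36) = -294*(-7)*(-36) = -42*(-49)*(-36) = 2058*(-36) = -74088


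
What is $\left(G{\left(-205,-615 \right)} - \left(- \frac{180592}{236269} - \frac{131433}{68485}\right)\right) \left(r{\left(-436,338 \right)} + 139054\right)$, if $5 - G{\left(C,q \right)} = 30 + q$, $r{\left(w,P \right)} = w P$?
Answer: $- \frac{79732440928433358}{16180882465} \approx -4.9276 \cdot 10^{6}$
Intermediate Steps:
$r{\left(w,P \right)} = P w$
$G{\left(C,q \right)} = -25 - q$ ($G{\left(C,q \right)} = 5 - \left(30 + q\right) = -25 - q$)
$\left(G{\left(-205,-615 \right)} - \left(- \frac{180592}{236269} - \frac{131433}{68485}\right)\right) \left(r{\left(-436,338 \right)} + 139054\right) = \left(\left(-25 - -615\right) - \left(- \frac{180592}{236269} - \frac{131433}{68485}\right)\right) \left(338 \left(-436\right) + 139054\right) = \left(\left(-25 + 615\right) - - \frac{43421386597}{16180882465}\right) \left(-147368 + 139054\right) = \left(590 + \left(\frac{180592}{236269} + \frac{131433}{68485}\right)\right) \left(-8314\right) = \left(590 + \frac{43421386597}{16180882465}\right) \left(-8314\right) = \frac{9590142040947}{16180882465} \left(-8314\right) = - \frac{79732440928433358}{16180882465}$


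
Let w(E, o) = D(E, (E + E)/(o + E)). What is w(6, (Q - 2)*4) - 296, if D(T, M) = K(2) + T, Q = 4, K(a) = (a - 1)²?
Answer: -289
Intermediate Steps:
K(a) = (-1 + a)²
D(T, M) = 1 + T (D(T, M) = (-1 + 2)² + T = 1² + T = 1 + T)
w(E, o) = 1 + E
w(6, (Q - 2)*4) - 296 = (1 + 6) - 296 = 7 - 296 = -289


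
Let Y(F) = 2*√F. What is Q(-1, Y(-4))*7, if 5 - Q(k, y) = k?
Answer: 42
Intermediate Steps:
Q(k, y) = 5 - k
Q(-1, Y(-4))*7 = (5 - 1*(-1))*7 = (5 + 1)*7 = 6*7 = 42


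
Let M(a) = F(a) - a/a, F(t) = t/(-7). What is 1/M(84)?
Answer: -1/13 ≈ -0.076923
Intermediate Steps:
F(t) = -t/7 (F(t) = t*(-⅐) = -t/7)
M(a) = -1 - a/7 (M(a) = -a/7 - a/a = -a/7 - 1*1 = -a/7 - 1 = -1 - a/7)
1/M(84) = 1/(-1 - ⅐*84) = 1/(-1 - 12) = 1/(-13) = -1/13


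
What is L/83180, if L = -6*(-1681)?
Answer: 5043/41590 ≈ 0.12126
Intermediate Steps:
L = 10086
L/83180 = 10086/83180 = 10086*(1/83180) = 5043/41590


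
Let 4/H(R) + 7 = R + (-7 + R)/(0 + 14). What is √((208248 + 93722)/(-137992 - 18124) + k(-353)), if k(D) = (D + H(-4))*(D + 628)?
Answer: I*√5328570883872630/234174 ≈ 311.72*I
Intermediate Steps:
H(R) = 4/(-15/2 + 15*R/14) (H(R) = 4/(-7 + (R + (-7 + R)/(0 + 14))) = 4/(-7 + (R + (-7 + R)/14)) = 4/(-7 + (R + (-7 + R)*(1/14))) = 4/(-7 + (R + (-½ + R/14))) = 4/(-7 + (-½ + 15*R/14)) = 4/(-15/2 + 15*R/14))
k(D) = (628 + D)*(-56/165 + D) (k(D) = (D + 56/(15*(-7 - 4)))*(D + 628) = (D + (56/15)/(-11))*(628 + D) = (D + (56/15)*(-1/11))*(628 + D) = (D - 56/165)*(628 + D) = (-56/165 + D)*(628 + D) = (628 + D)*(-56/165 + D))
√((208248 + 93722)/(-137992 - 18124) + k(-353)) = √((208248 + 93722)/(-137992 - 18124) + (-35168/165 + (-353)² + (103564/165)*(-353))) = √(301970/(-156116) + (-35168/165 + 124609 - 36558092/165)) = √(301970*(-1/156116) - 291505/3) = √(-150985/78058 - 291505/3) = √(-22754750245/234174) = I*√5328570883872630/234174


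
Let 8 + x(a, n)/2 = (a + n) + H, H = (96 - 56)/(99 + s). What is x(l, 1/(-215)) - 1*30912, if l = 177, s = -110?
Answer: -72324732/2365 ≈ -30581.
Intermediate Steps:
H = -40/11 (H = (96 - 56)/(99 - 110) = 40/(-11) = 40*(-1/11) = -40/11 ≈ -3.6364)
x(a, n) = -256/11 + 2*a + 2*n (x(a, n) = -16 + 2*((a + n) - 40/11) = -16 + 2*(-40/11 + a + n) = -16 + (-80/11 + 2*a + 2*n) = -256/11 + 2*a + 2*n)
x(l, 1/(-215)) - 1*30912 = (-256/11 + 2*177 + 2/(-215)) - 1*30912 = (-256/11 + 354 + 2*(-1/215)) - 30912 = (-256/11 + 354 - 2/215) - 30912 = 782148/2365 - 30912 = -72324732/2365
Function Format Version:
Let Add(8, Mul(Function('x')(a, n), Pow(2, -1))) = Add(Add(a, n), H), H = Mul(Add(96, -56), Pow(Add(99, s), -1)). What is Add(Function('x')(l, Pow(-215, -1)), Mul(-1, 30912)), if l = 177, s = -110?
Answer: Rational(-72324732, 2365) ≈ -30581.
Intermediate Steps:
H = Rational(-40, 11) (H = Mul(Add(96, -56), Pow(Add(99, -110), -1)) = Mul(40, Pow(-11, -1)) = Mul(40, Rational(-1, 11)) = Rational(-40, 11) ≈ -3.6364)
Function('x')(a, n) = Add(Rational(-256, 11), Mul(2, a), Mul(2, n)) (Function('x')(a, n) = Add(-16, Mul(2, Add(Add(a, n), Rational(-40, 11)))) = Add(-16, Mul(2, Add(Rational(-40, 11), a, n))) = Add(-16, Add(Rational(-80, 11), Mul(2, a), Mul(2, n))) = Add(Rational(-256, 11), Mul(2, a), Mul(2, n)))
Add(Function('x')(l, Pow(-215, -1)), Mul(-1, 30912)) = Add(Add(Rational(-256, 11), Mul(2, 177), Mul(2, Pow(-215, -1))), Mul(-1, 30912)) = Add(Add(Rational(-256, 11), 354, Mul(2, Rational(-1, 215))), -30912) = Add(Add(Rational(-256, 11), 354, Rational(-2, 215)), -30912) = Add(Rational(782148, 2365), -30912) = Rational(-72324732, 2365)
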